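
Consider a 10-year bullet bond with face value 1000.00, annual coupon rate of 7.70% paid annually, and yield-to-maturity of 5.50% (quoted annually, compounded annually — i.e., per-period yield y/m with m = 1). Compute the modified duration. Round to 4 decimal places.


Coupon per period c = face * coupon_rate / m = 77.000000
Periods per year m = 1; per-period yield y/m = 0.055000
Number of cashflows N = 10
Cashflows (t years, CF_t, discount factor 1/(1+y/m)^(m*t), PV):
  t = 1.0000: CF_t = 77.000000, DF = 0.947867, PV = 72.985782
  t = 2.0000: CF_t = 77.000000, DF = 0.898452, PV = 69.180836
  t = 3.0000: CF_t = 77.000000, DF = 0.851614, PV = 65.574252
  t = 4.0000: CF_t = 77.000000, DF = 0.807217, PV = 62.155689
  t = 5.0000: CF_t = 77.000000, DF = 0.765134, PV = 58.915345
  t = 6.0000: CF_t = 77.000000, DF = 0.725246, PV = 55.843929
  t = 7.0000: CF_t = 77.000000, DF = 0.687437, PV = 52.932634
  t = 8.0000: CF_t = 77.000000, DF = 0.651599, PV = 50.173113
  t = 9.0000: CF_t = 77.000000, DF = 0.617629, PV = 47.557453
  t = 10.0000: CF_t = 1077.000000, DF = 0.585431, PV = 630.508734
Price P = sum_t PV_t = 1165.827768
First compute Macaulay numerator sum_t t * PV_t:
  t * PV_t at t = 1.0000: 72.985782
  t * PV_t at t = 2.0000: 138.361672
  t * PV_t at t = 3.0000: 196.722756
  t * PV_t at t = 4.0000: 248.622757
  t * PV_t at t = 5.0000: 294.576726
  t * PV_t at t = 6.0000: 335.063575
  t * PV_t at t = 7.0000: 370.528440
  t * PV_t at t = 8.0000: 401.384904
  t * PV_t at t = 9.0000: 428.017078
  t * PV_t at t = 10.0000: 6305.087340
Macaulay duration D = 8791.351031 / 1165.827768 = 7.540866
Modified duration = D / (1 + y/m) = 7.540866 / (1 + 0.055000) = 7.147740

Answer: Modified duration = 7.1477


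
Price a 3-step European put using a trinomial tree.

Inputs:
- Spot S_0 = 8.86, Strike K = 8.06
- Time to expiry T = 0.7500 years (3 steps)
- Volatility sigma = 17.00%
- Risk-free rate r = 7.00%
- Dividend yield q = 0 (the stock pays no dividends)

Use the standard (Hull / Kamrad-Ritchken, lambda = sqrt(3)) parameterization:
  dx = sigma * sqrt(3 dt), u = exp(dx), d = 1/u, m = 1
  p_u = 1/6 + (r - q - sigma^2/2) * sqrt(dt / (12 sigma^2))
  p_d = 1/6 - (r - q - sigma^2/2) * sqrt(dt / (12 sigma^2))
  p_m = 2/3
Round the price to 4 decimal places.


dt = T/N = 0.250000; dx = sigma*sqrt(3*dt) = 0.147224
u = exp(dx) = 1.158614; d = 1/u = 0.863100
p_u = 0.213831, p_m = 0.666667, p_d = 0.119502
Discount per step: exp(-r*dt) = 0.982652
Stock lattice S(k, j) with j the centered position index:
  k=0: S(0,+0) = 8.8600
  k=1: S(1,-1) = 7.6471; S(1,+0) = 8.8600; S(1,+1) = 10.2653
  k=2: S(2,-2) = 6.6002; S(2,-1) = 7.6471; S(2,+0) = 8.8600; S(2,+1) = 10.2653; S(2,+2) = 11.8935
  k=3: S(3,-3) = 5.6966; S(3,-2) = 6.6002; S(3,-1) = 7.6471; S(3,+0) = 8.8600; S(3,+1) = 10.2653; S(3,+2) = 11.8935; S(3,+3) = 13.7800
Terminal payoffs V(N, j) = max(K - S_T, 0):
  V(3,-3) = 2.363375; V(3,-2) = 1.459812; V(3,-1) = 0.412931; V(3,+0) = 0.000000; V(3,+1) = 0.000000; V(3,+2) = 0.000000; V(3,+3) = 0.000000
Backward induction: V(k, j) = exp(-r*dt) * [p_u * V(k+1, j+1) + p_m * V(k+1, j) + p_d * V(k+1, j-1)]
  V(2,-2) = exp(-r*dt) * [p_u*0.412931 + p_m*1.459812 + p_d*2.363375] = 1.320620
  V(2,-1) = exp(-r*dt) * [p_u*0.000000 + p_m*0.412931 + p_d*1.459812] = 0.441936
  V(2,+0) = exp(-r*dt) * [p_u*0.000000 + p_m*0.000000 + p_d*0.412931] = 0.048490
  V(2,+1) = exp(-r*dt) * [p_u*0.000000 + p_m*0.000000 + p_d*0.000000] = 0.000000
  V(2,+2) = exp(-r*dt) * [p_u*0.000000 + p_m*0.000000 + p_d*0.000000] = 0.000000
  V(1,-1) = exp(-r*dt) * [p_u*0.048490 + p_m*0.441936 + p_d*1.320620] = 0.454781
  V(1,+0) = exp(-r*dt) * [p_u*0.000000 + p_m*0.048490 + p_d*0.441936] = 0.083662
  V(1,+1) = exp(-r*dt) * [p_u*0.000000 + p_m*0.000000 + p_d*0.048490] = 0.005694
  V(0,+0) = exp(-r*dt) * [p_u*0.005694 + p_m*0.083662 + p_d*0.454781] = 0.109408

Answer: Price = V(0,0) = 0.1094


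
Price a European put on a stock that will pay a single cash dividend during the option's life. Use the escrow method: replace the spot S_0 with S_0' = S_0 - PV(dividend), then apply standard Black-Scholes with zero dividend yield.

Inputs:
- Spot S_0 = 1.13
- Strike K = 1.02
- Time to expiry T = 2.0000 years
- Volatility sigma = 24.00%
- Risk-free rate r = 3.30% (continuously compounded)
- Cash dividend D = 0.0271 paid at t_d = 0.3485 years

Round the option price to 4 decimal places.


Answer: Price = 0.0767

Derivation:
PV(D) = D * exp(-r * t_d) = 0.0271 * 0.98856538 = 0.02679012
S_0' = S_0 - PV(D) = 1.1300 - 0.02679012 = 1.10320988
d1 = (ln(S_0'/K) + (r + sigma^2/2)*T) / (sigma*sqrt(T)) = 0.59521118
d2 = d1 - sigma*sqrt(T) = 0.25579993
exp(-rT) = 0.93613086
N(-d1) = 0.27585116; N(-d2) = 0.39905267
P = K * exp(-rT) * N(-d2) - S_0' * N(-d1) = 1.0200 * 0.93613086 * 0.39905267 - 1.10320988 * 0.27585116 = 0.0767


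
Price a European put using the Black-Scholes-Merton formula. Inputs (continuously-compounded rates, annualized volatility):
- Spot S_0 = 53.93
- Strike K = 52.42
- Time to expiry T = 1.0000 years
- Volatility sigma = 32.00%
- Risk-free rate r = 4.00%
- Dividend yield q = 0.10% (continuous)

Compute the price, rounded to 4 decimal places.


Answer: Price = 5.0148

Derivation:
d1 = (ln(S/K) + (r - q + 0.5*sigma^2) * T) / (sigma * sqrt(T)) = 0.37062097
d2 = d1 - sigma * sqrt(T) = 0.05062097
exp(-rT) = 0.96078944; exp(-qT) = 0.99900050
P = K * exp(-rT) * N(-d2) - S_0 * exp(-qT) * N(-d1)
N(-d1) = 0.35545993; N(-d2) = 0.47981377
P = 52.4200 * 0.96078944 * 0.47981377 - 53.9300 * 0.99900050 * 0.35545993 = 5.0148


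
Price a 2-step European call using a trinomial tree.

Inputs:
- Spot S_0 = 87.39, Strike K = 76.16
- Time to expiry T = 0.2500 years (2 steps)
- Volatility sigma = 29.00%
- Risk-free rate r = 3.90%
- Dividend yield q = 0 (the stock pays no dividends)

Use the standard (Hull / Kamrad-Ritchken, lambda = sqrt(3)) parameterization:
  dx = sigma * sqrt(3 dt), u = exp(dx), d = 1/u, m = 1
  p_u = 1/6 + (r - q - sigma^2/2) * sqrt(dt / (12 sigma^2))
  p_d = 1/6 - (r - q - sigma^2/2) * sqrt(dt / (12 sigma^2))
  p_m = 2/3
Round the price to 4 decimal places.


Answer: Price = V(0,0) = 13.0461

Derivation:
dt = T/N = 0.125000; dx = sigma*sqrt(3*dt) = 0.177588
u = exp(dx) = 1.194333; d = 1/u = 0.837287
p_u = 0.165593, p_m = 0.666667, p_d = 0.167740
Discount per step: exp(-r*dt) = 0.995137
Stock lattice S(k, j) with j the centered position index:
  k=0: S(0,+0) = 87.3900
  k=1: S(1,-1) = 73.1705; S(1,+0) = 87.3900; S(1,+1) = 104.3728
  k=2: S(2,-2) = 61.2648; S(2,-1) = 73.1705; S(2,+0) = 87.3900; S(2,+1) = 104.3728; S(2,+2) = 124.6559
Terminal payoffs V(N, j) = max(S_T - K, 0):
  V(2,-2) = 0.000000; V(2,-1) = 0.000000; V(2,+0) = 11.230000; V(2,+1) = 28.212775; V(2,+2) = 48.495866
Backward induction: V(k, j) = exp(-r*dt) * [p_u * V(k+1, j+1) + p_m * V(k+1, j) + p_d * V(k+1, j-1)]
  V(1,-1) = exp(-r*dt) * [p_u*11.230000 + p_m*0.000000 + p_d*0.000000] = 1.850569
  V(1,+0) = exp(-r*dt) * [p_u*28.212775 + p_m*11.230000 + p_d*0.000000] = 12.099383
  V(1,+1) = exp(-r*dt) * [p_u*48.495866 + p_m*28.212775 + p_d*11.230000] = 28.583143
  V(0,+0) = exp(-r*dt) * [p_u*28.583143 + p_m*12.099383 + p_d*1.850569] = 13.046091


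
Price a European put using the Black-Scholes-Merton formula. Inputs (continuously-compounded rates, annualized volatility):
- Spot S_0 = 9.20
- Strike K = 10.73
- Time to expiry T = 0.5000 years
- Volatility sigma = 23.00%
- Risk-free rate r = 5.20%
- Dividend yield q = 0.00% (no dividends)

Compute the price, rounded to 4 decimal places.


Answer: Price = 1.4507

Derivation:
d1 = (ln(S/K) + (r - q + 0.5*sigma^2) * T) / (sigma * sqrt(T)) = -0.70473996
d2 = d1 - sigma * sqrt(T) = -0.86737452
exp(-rT) = 0.97433509; exp(-qT) = 1.00000000
P = K * exp(-rT) * N(-d2) - S_0 * exp(-qT) * N(-d1)
N(-d1) = 0.75951396; N(-d2) = 0.80713158
P = 10.7300 * 0.97433509 * 0.80713158 - 9.2000 * 1.00000000 * 0.75951396 = 1.4507


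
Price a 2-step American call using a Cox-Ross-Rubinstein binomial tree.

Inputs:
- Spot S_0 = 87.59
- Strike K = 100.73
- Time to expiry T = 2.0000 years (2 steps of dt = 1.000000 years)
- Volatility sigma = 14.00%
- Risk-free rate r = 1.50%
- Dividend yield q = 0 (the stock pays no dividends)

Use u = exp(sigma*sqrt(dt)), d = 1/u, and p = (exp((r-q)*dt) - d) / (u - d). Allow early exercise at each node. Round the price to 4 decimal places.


Answer: Price = V(0,0) = 3.9614

Derivation:
dt = T/N = 1.000000
u = exp(sigma*sqrt(dt)) = 1.150274; d = 1/u = 0.869358
p = (exp((r-q)*dt) - d) / (u - d) = 0.518856
Discount per step: exp(-r*dt) = 0.985112
Stock lattice S(k, i) with i counting down-moves:
  k=0: S(0,0) = 87.5900
  k=1: S(1,0) = 100.7525; S(1,1) = 76.1471
  k=2: S(2,0) = 115.8929; S(2,1) = 87.5900; S(2,2) = 66.1991
Terminal payoffs V(N, i) = max(S_T - K, 0):
  V(2,0) = 15.162940; V(2,1) = 0.000000; V(2,2) = 0.000000
Backward induction: V(k, i) = exp(-r*dt) * [p * V(k+1, i) + (1-p) * V(k+1, i+1)]; then take max(V_cont, immediate exercise) for American.
  V(1,0) = exp(-r*dt) * [p*15.162940 + (1-p)*0.000000] = 7.750258; exercise = 0.022482; V(1,0) = max -> 7.750258
  V(1,1) = exp(-r*dt) * [p*0.000000 + (1-p)*0.000000] = 0.000000; exercise = 0.000000; V(1,1) = max -> 0.000000
  V(0,0) = exp(-r*dt) * [p*7.750258 + (1-p)*0.000000] = 3.961402; exercise = 0.000000; V(0,0) = max -> 3.961402


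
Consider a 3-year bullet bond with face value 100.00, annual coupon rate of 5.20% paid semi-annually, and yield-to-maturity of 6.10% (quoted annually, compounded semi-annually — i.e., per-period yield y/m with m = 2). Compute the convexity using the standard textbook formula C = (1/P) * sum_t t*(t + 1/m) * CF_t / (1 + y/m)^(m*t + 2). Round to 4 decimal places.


Answer: Convexity = 9.0723

Derivation:
Coupon per period c = face * coupon_rate / m = 2.600000
Periods per year m = 2; per-period yield y/m = 0.030500
Number of cashflows N = 6
Cashflows (t years, CF_t, discount factor 1/(1+y/m)^(m*t), PV):
  t = 0.5000: CF_t = 2.600000, DF = 0.970403, PV = 2.523047
  t = 1.0000: CF_t = 2.600000, DF = 0.941681, PV = 2.448372
  t = 1.5000: CF_t = 2.600000, DF = 0.913810, PV = 2.375907
  t = 2.0000: CF_t = 2.600000, DF = 0.886764, PV = 2.305586
  t = 2.5000: CF_t = 2.600000, DF = 0.860518, PV = 2.237347
  t = 3.0000: CF_t = 102.600000, DF = 0.835049, PV = 85.676040
Price P = sum_t PV_t = 97.566299
Convexity numerator sum_t t*(t + 1/m) * CF_t / (1+y/m)^(m*t + 2):
  t = 0.5000: term = 1.187953
  t = 1.0000: term = 3.458379
  t = 1.5000: term = 6.712041
  t = 2.0000: term = 10.855639
  t = 2.5000: term = 15.801512
  t = 3.0000: term = 847.135128
Convexity = (1/P) * sum = 885.150652 / 97.566299 = 9.072299


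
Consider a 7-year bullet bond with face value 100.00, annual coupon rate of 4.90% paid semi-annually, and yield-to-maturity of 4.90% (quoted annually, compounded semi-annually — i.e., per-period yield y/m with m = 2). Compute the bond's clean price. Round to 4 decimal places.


Coupon per period c = face * coupon_rate / m = 2.450000
Periods per year m = 2; per-period yield y/m = 0.024500
Number of cashflows N = 14
Cashflows (t years, CF_t, discount factor 1/(1+y/m)^(m*t), PV):
  t = 0.5000: CF_t = 2.450000, DF = 0.976086, PV = 2.391410
  t = 1.0000: CF_t = 2.450000, DF = 0.952744, PV = 2.334222
  t = 1.5000: CF_t = 2.450000, DF = 0.929960, PV = 2.278401
  t = 2.0000: CF_t = 2.450000, DF = 0.907721, PV = 2.223915
  t = 2.5000: CF_t = 2.450000, DF = 0.886013, PV = 2.170732
  t = 3.0000: CF_t = 2.450000, DF = 0.864825, PV = 2.118821
  t = 3.5000: CF_t = 2.450000, DF = 0.844143, PV = 2.068151
  t = 4.0000: CF_t = 2.450000, DF = 0.823957, PV = 2.018693
  t = 4.5000: CF_t = 2.450000, DF = 0.804252, PV = 1.970418
  t = 5.0000: CF_t = 2.450000, DF = 0.785019, PV = 1.923297
  t = 5.5000: CF_t = 2.450000, DF = 0.766246, PV = 1.877304
  t = 6.0000: CF_t = 2.450000, DF = 0.747922, PV = 1.832409
  t = 6.5000: CF_t = 2.450000, DF = 0.730036, PV = 1.788589
  t = 7.0000: CF_t = 102.450000, DF = 0.712578, PV = 73.003635
Price P = sum_t PV_t = 100.000000

Answer: Price = 100.0000


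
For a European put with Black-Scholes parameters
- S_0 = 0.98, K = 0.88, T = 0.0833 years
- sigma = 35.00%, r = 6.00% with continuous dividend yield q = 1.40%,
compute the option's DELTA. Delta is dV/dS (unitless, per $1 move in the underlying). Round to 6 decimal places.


d1 = 1.1539210407; d2 = 1.0529049529
phi(d1) = 0.2050081761; exp(-qT) = 0.9988344797; exp(-rT) = 0.9950144692
N(-d1) = 0.1242662710
Delta = -exp(-qT) * N(-d1) = -0.9988344797 * 0.1242662710 = -0.124121

Answer: Delta = -0.124121


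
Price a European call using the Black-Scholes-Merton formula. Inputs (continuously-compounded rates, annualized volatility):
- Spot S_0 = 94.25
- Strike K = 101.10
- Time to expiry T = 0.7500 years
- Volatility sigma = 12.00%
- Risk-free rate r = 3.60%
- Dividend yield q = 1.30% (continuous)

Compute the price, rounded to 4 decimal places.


Answer: Price = 1.9408

Derivation:
d1 = (ln(S/K) + (r - q + 0.5*sigma^2) * T) / (sigma * sqrt(T)) = -0.45715845
d2 = d1 - sigma * sqrt(T) = -0.56108150
exp(-rT) = 0.97336124; exp(-qT) = 0.99029738
C = S_0 * exp(-qT) * N(d1) - K * exp(-rT) * N(d2)
N(d1) = 0.32377858; N(d2) = 0.28737099
C = 94.2500 * 0.99029738 * 0.32377858 - 101.1000 * 0.97336124 * 0.28737099 = 1.9408


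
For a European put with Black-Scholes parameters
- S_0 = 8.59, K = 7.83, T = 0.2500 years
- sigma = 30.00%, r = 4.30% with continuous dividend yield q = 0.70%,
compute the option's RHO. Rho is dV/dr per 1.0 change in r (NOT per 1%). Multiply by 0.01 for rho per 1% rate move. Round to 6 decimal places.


d1 = 0.7525748400; d2 = 0.6025748400
phi(d1) = 0.3005554615; exp(-qT) = 0.9982515304; exp(-rT) = 0.9893075748
N(-d2) = 0.2733957811
Rho = -K*T*exp(-rT)*N(-d2) = -7.8300 * 0.2500 * 0.9893075748 * 0.2733957811 = -0.529450

Answer: Rho = -0.529450


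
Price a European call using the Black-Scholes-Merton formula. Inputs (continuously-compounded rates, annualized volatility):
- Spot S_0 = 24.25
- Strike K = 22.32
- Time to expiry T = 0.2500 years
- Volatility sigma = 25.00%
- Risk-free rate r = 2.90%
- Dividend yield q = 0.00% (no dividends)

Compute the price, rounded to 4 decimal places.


d1 = (ln(S/K) + (r - q + 0.5*sigma^2) * T) / (sigma * sqrt(T)) = 0.78396784
d2 = d1 - sigma * sqrt(T) = 0.65896784
exp(-rT) = 0.99277622; exp(-qT) = 1.00000000
C = S_0 * exp(-qT) * N(d1) - K * exp(-rT) * N(d2)
N(d1) = 0.78347051; N(d2) = 0.74504179
C = 24.2500 * 1.00000000 * 0.78347051 - 22.3200 * 0.99277622 * 0.74504179 = 2.4900

Answer: Price = 2.4900


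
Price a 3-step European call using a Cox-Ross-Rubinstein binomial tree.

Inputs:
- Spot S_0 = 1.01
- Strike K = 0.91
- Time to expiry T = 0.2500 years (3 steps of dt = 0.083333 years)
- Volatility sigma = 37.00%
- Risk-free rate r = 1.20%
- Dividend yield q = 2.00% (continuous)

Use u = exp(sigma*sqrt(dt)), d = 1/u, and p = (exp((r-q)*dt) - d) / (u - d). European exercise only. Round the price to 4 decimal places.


dt = T/N = 0.083333
u = exp(sigma*sqrt(dt)) = 1.112723; d = 1/u = 0.898697
p = (exp((r-q)*dt) - d) / (u - d) = 0.470209
Discount per step: exp(-r*dt) = 0.999000
Stock lattice S(k, i) with i counting down-moves:
  k=0: S(0,0) = 1.0100
  k=1: S(1,0) = 1.1238; S(1,1) = 0.9077
  k=2: S(2,0) = 1.2505; S(2,1) = 1.0100; S(2,2) = 0.8157
  k=3: S(3,0) = 1.3915; S(3,1) = 1.1238; S(3,2) = 0.9077; S(3,3) = 0.7331
Terminal payoffs V(N, i) = max(S_T - K, 0):
  V(3,0) = 0.481496; V(3,1) = 0.213850; V(3,2) = 0.000000; V(3,3) = 0.000000
Backward induction: V(k, i) = exp(-r*dt) * [p * V(k+1, i) + (1-p) * V(k+1, i+1)].
  V(2,0) = exp(-r*dt) * [p*0.481496 + (1-p)*0.213850] = 0.339360
  V(2,1) = exp(-r*dt) * [p*0.213850 + (1-p)*0.000000] = 0.100454
  V(2,2) = exp(-r*dt) * [p*0.000000 + (1-p)*0.000000] = 0.000000
  V(1,0) = exp(-r*dt) * [p*0.339360 + (1-p)*0.100454] = 0.212577
  V(1,1) = exp(-r*dt) * [p*0.100454 + (1-p)*0.000000] = 0.047187
  V(0,0) = exp(-r*dt) * [p*0.212577 + (1-p)*0.047187] = 0.124830

Answer: Price = V(0,0) = 0.1248


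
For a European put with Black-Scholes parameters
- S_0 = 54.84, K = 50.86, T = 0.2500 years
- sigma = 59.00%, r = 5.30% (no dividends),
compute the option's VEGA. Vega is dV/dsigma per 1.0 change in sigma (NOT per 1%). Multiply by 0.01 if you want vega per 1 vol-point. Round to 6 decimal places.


Answer: Vega = 9.895348

Derivation:
d1 = 0.4478155753; d2 = 0.1528155753
phi(d1) = 0.3608806705; exp(-qT) = 1.0000000000; exp(-rT) = 0.9868373948
Vega = S * exp(-qT) * phi(d1) * sqrt(T) = 54.8400 * 1.0000000000 * 0.3608806705 * 0.5000000000 = 9.895348


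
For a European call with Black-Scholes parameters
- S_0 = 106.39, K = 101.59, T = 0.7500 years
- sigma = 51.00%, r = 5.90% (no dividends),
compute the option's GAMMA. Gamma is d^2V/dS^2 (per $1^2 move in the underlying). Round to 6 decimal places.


Answer: Gamma = 0.007755

Derivation:
d1 = 0.4255501269; d2 = -0.0161228291
phi(d1) = 0.3644066049; exp(-qT) = 1.0000000000; exp(-rT) = 0.9567147489
Gamma = exp(-qT) * phi(d1) / (S * sigma * sqrt(T)) = 1.0000000000 * 0.3644066049 / (106.3900 * 0.5100 * 0.8660254038) = 0.007755


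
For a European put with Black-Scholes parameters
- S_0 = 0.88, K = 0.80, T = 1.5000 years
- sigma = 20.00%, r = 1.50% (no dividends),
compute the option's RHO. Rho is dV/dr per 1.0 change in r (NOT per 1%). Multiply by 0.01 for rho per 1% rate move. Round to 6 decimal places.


Answer: Rho = -0.422378

Derivation:
d1 = 0.6034325322; d2 = 0.3584835579
phi(d1) = 0.3325370676; exp(-qT) = 1.0000000000; exp(-rT) = 0.9777512372
N(-d2) = 0.3599907351
Rho = -K*T*exp(-rT)*N(-d2) = -0.8000 * 1.5000 * 0.9777512372 * 0.3599907351 = -0.422378


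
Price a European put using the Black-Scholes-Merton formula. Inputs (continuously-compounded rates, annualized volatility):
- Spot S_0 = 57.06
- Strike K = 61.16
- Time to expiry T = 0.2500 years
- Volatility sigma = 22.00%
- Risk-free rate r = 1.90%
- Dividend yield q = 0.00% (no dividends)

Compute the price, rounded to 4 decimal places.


Answer: Price = 4.9249

Derivation:
d1 = (ln(S/K) + (r - q + 0.5*sigma^2) * T) / (sigma * sqrt(T)) = -0.53263668
d2 = d1 - sigma * sqrt(T) = -0.64263668
exp(-rT) = 0.99526126; exp(-qT) = 1.00000000
P = K * exp(-rT) * N(-d2) - S_0 * exp(-qT) * N(-d1)
N(-d1) = 0.70285745; N(-d2) = 0.73977006
P = 61.1600 * 0.99526126 * 0.73977006 - 57.0600 * 1.00000000 * 0.70285745 = 4.9249


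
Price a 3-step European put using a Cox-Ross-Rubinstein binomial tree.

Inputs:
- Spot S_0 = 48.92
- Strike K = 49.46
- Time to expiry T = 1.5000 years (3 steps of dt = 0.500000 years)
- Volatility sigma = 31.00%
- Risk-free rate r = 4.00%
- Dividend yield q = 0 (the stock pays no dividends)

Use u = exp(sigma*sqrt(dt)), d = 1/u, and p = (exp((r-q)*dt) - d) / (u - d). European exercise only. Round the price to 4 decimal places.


dt = T/N = 0.500000
u = exp(sigma*sqrt(dt)) = 1.245084; d = 1/u = 0.803159
p = (exp((r-q)*dt) - d) / (u - d) = 0.491130
Discount per step: exp(-r*dt) = 0.980199
Stock lattice S(k, i) with i counting down-moves:
  k=0: S(0,0) = 48.9200
  k=1: S(1,0) = 60.9095; S(1,1) = 39.2905
  k=2: S(2,0) = 75.8375; S(2,1) = 48.9200; S(2,2) = 31.5565
  k=3: S(3,0) = 94.4240; S(3,1) = 60.9095; S(3,2) = 39.2905; S(3,3) = 25.3449
Terminal payoffs V(N, i) = max(K - S_T, 0):
  V(3,0) = 0.000000; V(3,1) = 0.000000; V(3,2) = 10.169482; V(3,3) = 24.115113
Backward induction: V(k, i) = exp(-r*dt) * [p * V(k+1, i) + (1-p) * V(k+1, i+1)].
  V(2,0) = exp(-r*dt) * [p*0.000000 + (1-p)*0.000000] = 0.000000
  V(2,1) = exp(-r*dt) * [p*0.000000 + (1-p)*10.169482] = 5.072477
  V(2,2) = exp(-r*dt) * [p*10.169482 + (1-p)*24.115113] = 16.924110
  V(1,0) = exp(-r*dt) * [p*0.000000 + (1-p)*5.072477] = 2.530121
  V(1,1) = exp(-r*dt) * [p*5.072477 + (1-p)*16.924110] = 10.883559
  V(0,0) = exp(-r*dt) * [p*2.530121 + (1-p)*10.883559] = 6.646666

Answer: Price = V(0,0) = 6.6467


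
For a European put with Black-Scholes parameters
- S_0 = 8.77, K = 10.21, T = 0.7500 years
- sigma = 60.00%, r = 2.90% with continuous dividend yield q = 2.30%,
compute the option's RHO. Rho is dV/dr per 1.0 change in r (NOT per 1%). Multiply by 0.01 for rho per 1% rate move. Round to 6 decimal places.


Answer: Rho = -5.295025

Derivation:
d1 = -0.0241155855; d2 = -0.5437308278
phi(d1) = 0.3988262925; exp(-qT) = 0.9828979294; exp(-rT) = 0.9784848257
N(-d2) = 0.7066866424
Rho = -K*T*exp(-rT)*N(-d2) = -10.2100 * 0.7500 * 0.9784848257 * 0.7066866424 = -5.295025


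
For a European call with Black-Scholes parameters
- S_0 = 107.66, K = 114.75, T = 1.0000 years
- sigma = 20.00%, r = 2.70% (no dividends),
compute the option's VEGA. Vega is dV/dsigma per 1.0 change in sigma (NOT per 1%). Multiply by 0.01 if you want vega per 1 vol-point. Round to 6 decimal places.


d1 = -0.0838886790; d2 = -0.2838886790
phi(d1) = 0.3975410068; exp(-qT) = 1.0000000000; exp(-rT) = 0.9733612415
Vega = S * exp(-qT) * phi(d1) * sqrt(T) = 107.6600 * 1.0000000000 * 0.3975410068 * 1.0000000000 = 42.799265

Answer: Vega = 42.799265


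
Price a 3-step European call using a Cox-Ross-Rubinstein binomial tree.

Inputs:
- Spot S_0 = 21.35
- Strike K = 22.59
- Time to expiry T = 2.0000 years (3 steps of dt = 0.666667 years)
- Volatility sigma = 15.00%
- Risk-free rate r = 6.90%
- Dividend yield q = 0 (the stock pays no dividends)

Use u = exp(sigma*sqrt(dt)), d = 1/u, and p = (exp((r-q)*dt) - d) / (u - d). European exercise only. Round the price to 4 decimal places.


dt = T/N = 0.666667
u = exp(sigma*sqrt(dt)) = 1.130290; d = 1/u = 0.884728
p = (exp((r-q)*dt) - d) / (u - d) = 0.661120
Discount per step: exp(-r*dt) = 0.955042
Stock lattice S(k, i) with i counting down-moves:
  k=0: S(0,0) = 21.3500
  k=1: S(1,0) = 24.1317; S(1,1) = 18.8890
  k=2: S(2,0) = 27.2758; S(2,1) = 21.3500; S(2,2) = 16.7116
  k=3: S(3,0) = 30.8296; S(3,1) = 24.1317; S(3,2) = 18.8890; S(3,3) = 14.7852
Terminal payoffs V(N, i) = max(S_T - K, 0):
  V(3,0) = 8.239598; V(3,1) = 1.541698; V(3,2) = 0.000000; V(3,3) = 0.000000
Backward induction: V(k, i) = exp(-r*dt) * [p * V(k+1, i) + (1-p) * V(k+1, i+1)].
  V(2,0) = exp(-r*dt) * [p*8.239598 + (1-p)*1.541698] = 5.701425
  V(2,1) = exp(-r*dt) * [p*1.541698 + (1-p)*0.000000] = 0.973424
  V(2,2) = exp(-r*dt) * [p*0.000000 + (1-p)*0.000000] = 0.000000
  V(1,0) = exp(-r*dt) * [p*5.701425 + (1-p)*0.973424] = 3.914910
  V(1,1) = exp(-r*dt) * [p*0.973424 + (1-p)*0.000000] = 0.614618
  V(0,0) = exp(-r*dt) * [p*3.914910 + (1-p)*0.614618] = 2.670783

Answer: Price = V(0,0) = 2.6708


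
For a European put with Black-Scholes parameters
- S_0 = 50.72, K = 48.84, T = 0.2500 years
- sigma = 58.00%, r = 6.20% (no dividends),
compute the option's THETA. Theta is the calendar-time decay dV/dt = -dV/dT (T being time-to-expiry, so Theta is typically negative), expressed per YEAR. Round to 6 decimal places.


Answer: Theta = -9.674035

Derivation:
d1 = 0.3286919341; d2 = 0.0386919341
phi(d1) = 0.3779634705; exp(-qT) = 1.0000000000; exp(-rT) = 0.9846195068
Theta = -S*exp(-qT)*phi(d1)*sigma/(2*sqrt(T)) + r*K*exp(-rT)*N(-d2) - q*S*exp(-qT)*N(-d1)
N(-d1) = 0.3711942758; N(-d2) = 0.4845680021; sqrt(T) = 0.5000000000
Term 1 = -50.7200 * 1.0000000000 * 0.3779634705 * 0.5800 / (2 * 0.5000000000) = -11.1187781898
Term 2 = 0.0620 * 48.8400 * 0.9846195068 * 0.4845680021 = 1.4447427139
Term 3 = 0 (no dividend yield, q = 0)
Theta = -11.1187781898 + (1.4447427139) + (0.0000000000) = -9.674035


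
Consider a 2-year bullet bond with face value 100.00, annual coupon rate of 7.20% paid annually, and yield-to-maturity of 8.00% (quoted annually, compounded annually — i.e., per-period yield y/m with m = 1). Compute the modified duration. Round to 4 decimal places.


Coupon per period c = face * coupon_rate / m = 7.200000
Periods per year m = 1; per-period yield y/m = 0.080000
Number of cashflows N = 2
Cashflows (t years, CF_t, discount factor 1/(1+y/m)^(m*t), PV):
  t = 1.0000: CF_t = 7.200000, DF = 0.925926, PV = 6.666667
  t = 2.0000: CF_t = 107.200000, DF = 0.857339, PV = 91.906722
Price P = sum_t PV_t = 98.573388
First compute Macaulay numerator sum_t t * PV_t:
  t * PV_t at t = 1.0000: 6.666667
  t * PV_t at t = 2.0000: 183.813443
Macaulay duration D = 190.480110 / 98.573388 = 1.932368
Modified duration = D / (1 + y/m) = 1.932368 / (1 + 0.080000) = 1.789230

Answer: Modified duration = 1.7892


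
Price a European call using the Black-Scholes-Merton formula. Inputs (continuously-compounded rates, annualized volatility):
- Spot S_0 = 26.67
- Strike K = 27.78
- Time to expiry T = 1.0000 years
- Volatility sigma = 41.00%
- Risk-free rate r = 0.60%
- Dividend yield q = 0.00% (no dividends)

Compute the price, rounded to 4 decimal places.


Answer: Price = 3.9523

Derivation:
d1 = (ln(S/K) + (r - q + 0.5*sigma^2) * T) / (sigma * sqrt(T)) = 0.12017805
d2 = d1 - sigma * sqrt(T) = -0.28982195
exp(-rT) = 0.99401796; exp(-qT) = 1.00000000
C = S_0 * exp(-qT) * N(d1) - K * exp(-rT) * N(d2)
N(d1) = 0.54782895; N(d2) = 0.38597623
C = 26.6700 * 1.00000000 * 0.54782895 - 27.7800 * 0.99401796 * 0.38597623 = 3.9523


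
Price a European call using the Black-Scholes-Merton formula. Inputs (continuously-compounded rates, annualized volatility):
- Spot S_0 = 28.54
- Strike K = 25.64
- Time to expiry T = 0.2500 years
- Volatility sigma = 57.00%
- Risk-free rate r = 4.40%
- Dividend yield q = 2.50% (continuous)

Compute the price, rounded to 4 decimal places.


d1 = (ln(S/K) + (r - q + 0.5*sigma^2) * T) / (sigma * sqrt(T)) = 0.53514204
d2 = d1 - sigma * sqrt(T) = 0.25014204
exp(-rT) = 0.98906028; exp(-qT) = 0.99376949
C = S_0 * exp(-qT) * N(d1) - K * exp(-rT) * N(d2)
N(d1) = 0.70372418; N(d2) = 0.59876125
C = 28.5400 * 0.99376949 * 0.70372418 - 25.6400 * 0.98906028 * 0.59876125 = 4.7749

Answer: Price = 4.7749


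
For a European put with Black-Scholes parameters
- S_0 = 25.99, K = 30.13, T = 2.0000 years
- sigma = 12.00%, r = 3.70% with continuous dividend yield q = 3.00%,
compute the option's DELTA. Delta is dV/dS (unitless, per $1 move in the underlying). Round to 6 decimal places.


Answer: Delta = -0.714957

Derivation:
d1 = -0.7036272530; d2 = -0.8733328805
phi(d1) = 0.3114600533; exp(-qT) = 0.9417645336; exp(-rT) = 0.9286716938
N(-d1) = 0.7591675326
Delta = -exp(-qT) * N(-d1) = -0.9417645336 * 0.7591675326 = -0.714957


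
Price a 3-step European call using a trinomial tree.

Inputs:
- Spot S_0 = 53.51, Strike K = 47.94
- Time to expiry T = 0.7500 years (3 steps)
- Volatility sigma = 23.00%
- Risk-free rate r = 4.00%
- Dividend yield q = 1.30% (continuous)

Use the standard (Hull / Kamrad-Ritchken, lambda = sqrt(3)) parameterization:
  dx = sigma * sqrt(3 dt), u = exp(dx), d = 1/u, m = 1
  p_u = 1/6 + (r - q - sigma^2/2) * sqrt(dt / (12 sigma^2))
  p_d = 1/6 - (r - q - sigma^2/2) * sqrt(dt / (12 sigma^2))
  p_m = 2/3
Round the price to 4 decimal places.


Answer: Price = V(0,0) = 8.1314

Derivation:
dt = T/N = 0.250000; dx = sigma*sqrt(3*dt) = 0.199186
u = exp(dx) = 1.220409; d = 1/u = 0.819398
p_u = 0.167012, p_m = 0.666667, p_d = 0.166322
Discount per step: exp(-r*dt) = 0.990050
Stock lattice S(k, j) with j the centered position index:
  k=0: S(0,+0) = 53.5100
  k=1: S(1,-1) = 43.8460; S(1,+0) = 53.5100; S(1,+1) = 65.3041
  k=2: S(2,-2) = 35.9273; S(2,-1) = 43.8460; S(2,+0) = 53.5100; S(2,+1) = 65.3041; S(2,+2) = 79.6977
  k=3: S(3,-3) = 29.4387; S(3,-2) = 35.9273; S(3,-1) = 43.8460; S(3,+0) = 53.5100; S(3,+1) = 65.3041; S(3,+2) = 79.6977; S(3,+3) = 97.2637
Terminal payoffs V(N, j) = max(S_T - K, 0):
  V(3,-3) = 0.000000; V(3,-2) = 0.000000; V(3,-1) = 0.000000; V(3,+0) = 5.570000; V(3,+1) = 17.364072; V(3,+2) = 31.757661; V(3,+3) = 49.323723
Backward induction: V(k, j) = exp(-r*dt) * [p_u * V(k+1, j+1) + p_m * V(k+1, j) + p_d * V(k+1, j-1)]
  V(2,-2) = exp(-r*dt) * [p_u*0.000000 + p_m*0.000000 + p_d*0.000000] = 0.000000
  V(2,-1) = exp(-r*dt) * [p_u*5.570000 + p_m*0.000000 + p_d*0.000000] = 0.921000
  V(2,+0) = exp(-r*dt) * [p_u*17.364072 + p_m*5.570000 + p_d*0.000000] = 6.547535
  V(2,+1) = exp(-r*dt) * [p_u*31.757661 + p_m*17.364072 + p_d*5.570000] = 17.629187
  V(2,+2) = exp(-r*dt) * [p_u*49.323723 + p_m*31.757661 + p_d*17.364072] = 31.976073
  V(1,-1) = exp(-r*dt) * [p_u*6.547535 + p_m*0.921000 + p_d*0.000000] = 1.690525
  V(1,+0) = exp(-r*dt) * [p_u*17.629187 + p_m*6.547535 + p_d*0.921000] = 7.388235
  V(1,+1) = exp(-r*dt) * [p_u*31.976073 + p_m*17.629187 + p_d*6.547535] = 18.001254
  V(0,+0) = exp(-r*dt) * [p_u*18.001254 + p_m*7.388235 + p_d*1.690525] = 8.131361


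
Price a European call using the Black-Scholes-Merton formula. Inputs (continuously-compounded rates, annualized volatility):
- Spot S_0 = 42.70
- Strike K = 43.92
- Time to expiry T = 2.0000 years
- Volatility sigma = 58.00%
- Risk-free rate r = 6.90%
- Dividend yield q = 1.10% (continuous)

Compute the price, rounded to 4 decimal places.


d1 = (ln(S/K) + (r - q + 0.5*sigma^2) * T) / (sigma * sqrt(T)) = 0.51719878
d2 = d1 - sigma * sqrt(T) = -0.30304509
exp(-rT) = 0.87109869; exp(-qT) = 0.97824024
C = S_0 * exp(-qT) * N(d1) - K * exp(-rT) * N(d2)
N(d1) = 0.69749130; N(d2) = 0.38092775
C = 42.7000 * 0.97824024 * 0.69749130 - 43.9200 * 0.87109869 * 0.38092775 = 14.5610

Answer: Price = 14.5610


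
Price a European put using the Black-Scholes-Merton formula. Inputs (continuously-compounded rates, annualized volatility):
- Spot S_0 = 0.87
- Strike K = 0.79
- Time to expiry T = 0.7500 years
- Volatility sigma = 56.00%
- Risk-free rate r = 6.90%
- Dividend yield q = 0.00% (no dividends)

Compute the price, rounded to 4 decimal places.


d1 = (ln(S/K) + (r - q + 0.5*sigma^2) * T) / (sigma * sqrt(T)) = 0.54809153
d2 = d1 - sigma * sqrt(T) = 0.06311731
exp(-rT) = 0.94956623; exp(-qT) = 1.00000000
P = K * exp(-rT) * N(-d2) - S_0 * exp(-qT) * N(-d1)
N(-d1) = 0.29181453; N(-d2) = 0.47483655
P = 0.7900 * 0.94956623 * 0.47483655 - 0.8700 * 1.00000000 * 0.29181453 = 0.1023

Answer: Price = 0.1023


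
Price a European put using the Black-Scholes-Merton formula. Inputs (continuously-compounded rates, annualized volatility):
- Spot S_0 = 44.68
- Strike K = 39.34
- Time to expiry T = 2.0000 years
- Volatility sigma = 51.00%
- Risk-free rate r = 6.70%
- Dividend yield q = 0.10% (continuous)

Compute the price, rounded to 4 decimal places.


Answer: Price = 6.7075

Derivation:
d1 = (ln(S/K) + (r - q + 0.5*sigma^2) * T) / (sigma * sqrt(T)) = 0.72011777
d2 = d1 - sigma * sqrt(T) = -0.00113115
exp(-rT) = 0.87459006; exp(-qT) = 0.99800200
P = K * exp(-rT) * N(-d2) - S_0 * exp(-qT) * N(-d1)
N(-d1) = 0.23572624; N(-d2) = 0.50045126
P = 39.3400 * 0.87459006 * 0.50045126 - 44.6800 * 0.99800200 * 0.23572624 = 6.7075


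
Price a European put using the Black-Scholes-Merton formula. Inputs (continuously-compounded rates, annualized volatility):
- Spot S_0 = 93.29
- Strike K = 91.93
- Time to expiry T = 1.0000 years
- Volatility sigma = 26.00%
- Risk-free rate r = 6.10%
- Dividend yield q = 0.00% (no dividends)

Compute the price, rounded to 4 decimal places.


d1 = (ln(S/K) + (r - q + 0.5*sigma^2) * T) / (sigma * sqrt(T)) = 0.42109809
d2 = d1 - sigma * sqrt(T) = 0.16109809
exp(-rT) = 0.94082324; exp(-qT) = 1.00000000
P = K * exp(-rT) * N(-d2) - S_0 * exp(-qT) * N(-d1)
N(-d1) = 0.33684173; N(-d2) = 0.43600807
P = 91.9300 * 0.94082324 * 0.43600807 - 93.2900 * 1.00000000 * 0.33684173 = 6.2863

Answer: Price = 6.2863


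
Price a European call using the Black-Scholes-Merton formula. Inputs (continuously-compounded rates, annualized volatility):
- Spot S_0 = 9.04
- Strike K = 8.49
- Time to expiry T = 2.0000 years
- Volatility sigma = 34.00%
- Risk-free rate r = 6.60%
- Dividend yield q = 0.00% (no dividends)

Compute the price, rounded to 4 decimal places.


d1 = (ln(S/K) + (r - q + 0.5*sigma^2) * T) / (sigma * sqrt(T)) = 0.64548487
d2 = d1 - sigma * sqrt(T) = 0.16465226
exp(-rT) = 0.87634100; exp(-qT) = 1.00000000
C = S_0 * exp(-qT) * N(d1) - K * exp(-rT) * N(d2)
N(d1) = 0.74069349; N(d2) = 0.56539115
C = 9.0400 * 1.00000000 * 0.74069349 - 8.4900 * 0.87634100 * 0.56539115 = 2.4893

Answer: Price = 2.4893


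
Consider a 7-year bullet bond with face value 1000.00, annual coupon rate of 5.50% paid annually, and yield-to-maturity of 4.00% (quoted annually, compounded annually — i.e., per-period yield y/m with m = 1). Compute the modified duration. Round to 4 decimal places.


Answer: Modified duration = 5.8115

Derivation:
Coupon per period c = face * coupon_rate / m = 55.000000
Periods per year m = 1; per-period yield y/m = 0.040000
Number of cashflows N = 7
Cashflows (t years, CF_t, discount factor 1/(1+y/m)^(m*t), PV):
  t = 1.0000: CF_t = 55.000000, DF = 0.961538, PV = 52.884615
  t = 2.0000: CF_t = 55.000000, DF = 0.924556, PV = 50.850592
  t = 3.0000: CF_t = 55.000000, DF = 0.888996, PV = 48.894800
  t = 4.0000: CF_t = 55.000000, DF = 0.854804, PV = 47.014231
  t = 5.0000: CF_t = 55.000000, DF = 0.821927, PV = 45.205991
  t = 6.0000: CF_t = 55.000000, DF = 0.790315, PV = 43.467299
  t = 7.0000: CF_t = 1055.000000, DF = 0.759918, PV = 801.713293
Price P = sum_t PV_t = 1090.030820
First compute Macaulay numerator sum_t t * PV_t:
  t * PV_t at t = 1.0000: 52.884615
  t * PV_t at t = 2.0000: 101.701183
  t * PV_t at t = 3.0000: 146.684399
  t * PV_t at t = 4.0000: 188.056922
  t * PV_t at t = 5.0000: 226.029954
  t * PV_t at t = 6.0000: 260.803793
  t * PV_t at t = 7.0000: 5611.993050
Macaulay duration D = 6588.153918 / 1090.030820 = 6.044007
Modified duration = D / (1 + y/m) = 6.044007 / (1 + 0.040000) = 5.811545


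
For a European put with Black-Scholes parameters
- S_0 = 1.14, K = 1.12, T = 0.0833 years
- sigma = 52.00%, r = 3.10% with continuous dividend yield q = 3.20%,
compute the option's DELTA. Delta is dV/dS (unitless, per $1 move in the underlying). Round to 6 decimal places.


d1 = 0.1924189503; d2 = 0.0423379056
phi(d1) = 0.3916247925; exp(-qT) = 0.9973379496; exp(-rT) = 0.9974210313
N(-d1) = 0.4237070248
Delta = -exp(-qT) * N(-d1) = -0.9973379496 * 0.4237070248 = -0.422579

Answer: Delta = -0.422579


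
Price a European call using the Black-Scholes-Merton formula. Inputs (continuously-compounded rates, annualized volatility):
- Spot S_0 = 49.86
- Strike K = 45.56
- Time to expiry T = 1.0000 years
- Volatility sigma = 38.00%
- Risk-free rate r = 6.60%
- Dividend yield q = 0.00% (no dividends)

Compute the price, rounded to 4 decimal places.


d1 = (ln(S/K) + (r - q + 0.5*sigma^2) * T) / (sigma * sqrt(T)) = 0.60102353
d2 = d1 - sigma * sqrt(T) = 0.22102353
exp(-rT) = 0.93613086; exp(-qT) = 1.00000000
C = S_0 * exp(-qT) * N(d1) - K * exp(-rT) * N(d2)
N(d1) = 0.72608784; N(d2) = 0.58746294
C = 49.8600 * 1.00000000 * 0.72608784 - 45.5600 * 0.93613086 * 0.58746294 = 11.1474

Answer: Price = 11.1474


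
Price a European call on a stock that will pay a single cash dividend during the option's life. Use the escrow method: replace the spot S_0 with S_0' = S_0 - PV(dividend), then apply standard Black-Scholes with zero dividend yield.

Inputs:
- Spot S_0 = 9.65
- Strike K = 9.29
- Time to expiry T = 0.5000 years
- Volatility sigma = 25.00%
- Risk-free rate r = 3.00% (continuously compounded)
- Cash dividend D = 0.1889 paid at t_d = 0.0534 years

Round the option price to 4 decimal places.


PV(D) = D * exp(-r * t_d) = 0.1889 * 0.99839928 = 0.18859762
S_0' = S_0 - PV(D) = 9.6500 - 0.18859762 = 9.46140238
d1 = (ln(S_0'/K) + (r + sigma^2/2)*T) / (sigma*sqrt(T)) = 0.27666012
d2 = d1 - sigma*sqrt(T) = 0.09988343
exp(-rT) = 0.98511194
N(d1) = 0.60897945; N(d2) = 0.53978156
C = S_0' * N(d1) - K * exp(-rT) * N(d2) = 9.46140238 * 0.60897945 - 9.2900 * 0.98511194 * 0.53978156 = 0.8219

Answer: Price = 0.8219


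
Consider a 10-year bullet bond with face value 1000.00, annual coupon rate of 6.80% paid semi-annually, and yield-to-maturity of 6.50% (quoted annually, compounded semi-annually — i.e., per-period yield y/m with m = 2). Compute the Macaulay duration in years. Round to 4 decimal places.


Answer: Macaulay duration = 7.4465 years

Derivation:
Coupon per period c = face * coupon_rate / m = 34.000000
Periods per year m = 2; per-period yield y/m = 0.032500
Number of cashflows N = 20
Cashflows (t years, CF_t, discount factor 1/(1+y/m)^(m*t), PV):
  t = 0.5000: CF_t = 34.000000, DF = 0.968523, PV = 32.929782
  t = 1.0000: CF_t = 34.000000, DF = 0.938037, PV = 31.893251
  t = 1.5000: CF_t = 34.000000, DF = 0.908510, PV = 30.889348
  t = 2.0000: CF_t = 34.000000, DF = 0.879913, PV = 29.917044
  t = 2.5000: CF_t = 34.000000, DF = 0.852216, PV = 28.975345
  t = 3.0000: CF_t = 34.000000, DF = 0.825391, PV = 28.063288
  t = 3.5000: CF_t = 34.000000, DF = 0.799410, PV = 27.179940
  t = 4.0000: CF_t = 34.000000, DF = 0.774247, PV = 26.324397
  t = 4.5000: CF_t = 34.000000, DF = 0.749876, PV = 25.495784
  t = 5.0000: CF_t = 34.000000, DF = 0.726272, PV = 24.693253
  t = 5.5000: CF_t = 34.000000, DF = 0.703411, PV = 23.915984
  t = 6.0000: CF_t = 34.000000, DF = 0.681270, PV = 23.163181
  t = 6.5000: CF_t = 34.000000, DF = 0.659826, PV = 22.434073
  t = 7.0000: CF_t = 34.000000, DF = 0.639056, PV = 21.727916
  t = 7.5000: CF_t = 34.000000, DF = 0.618941, PV = 21.043986
  t = 8.0000: CF_t = 34.000000, DF = 0.599458, PV = 20.381585
  t = 8.5000: CF_t = 34.000000, DF = 0.580589, PV = 19.740034
  t = 9.0000: CF_t = 34.000000, DF = 0.562314, PV = 19.118677
  t = 9.5000: CF_t = 34.000000, DF = 0.544614, PV = 18.516878
  t = 10.0000: CF_t = 1034.000000, DF = 0.527471, PV = 545.405273
Price P = sum_t PV_t = 1021.809019
Macaulay numerator sum_t t * PV_t:
  t * PV_t at t = 0.5000: 16.464891
  t * PV_t at t = 1.0000: 31.893251
  t * PV_t at t = 1.5000: 46.334021
  t * PV_t at t = 2.0000: 59.834087
  t * PV_t at t = 2.5000: 72.438362
  t * PV_t at t = 3.0000: 84.189864
  t * PV_t at t = 3.5000: 95.129790
  t * PV_t at t = 4.0000: 105.297589
  t * PV_t at t = 4.5000: 114.731029
  t * PV_t at t = 5.0000: 123.466267
  t * PV_t at t = 5.5000: 131.537912
  t * PV_t at t = 6.0000: 138.979084
  t * PV_t at t = 6.5000: 145.821476
  t * PV_t at t = 7.0000: 152.095412
  t * PV_t at t = 7.5000: 157.829898
  t * PV_t at t = 8.0000: 163.052679
  t * PV_t at t = 8.5000: 167.790287
  t * PV_t at t = 9.0000: 172.068091
  t * PV_t at t = 9.5000: 175.910343
  t * PV_t at t = 10.0000: 5454.052727
Macaulay duration D = (sum_t t * PV_t) / P = 7608.917061 / 1021.809019 = 7.446516


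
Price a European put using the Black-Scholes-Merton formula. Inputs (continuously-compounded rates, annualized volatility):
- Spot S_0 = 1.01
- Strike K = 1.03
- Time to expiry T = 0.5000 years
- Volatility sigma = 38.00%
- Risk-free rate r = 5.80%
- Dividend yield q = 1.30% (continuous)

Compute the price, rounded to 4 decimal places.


Answer: Price = 0.1056

Derivation:
d1 = (ln(S/K) + (r - q + 0.5*sigma^2) * T) / (sigma * sqrt(T)) = 0.14511144
d2 = d1 - sigma * sqrt(T) = -0.12358913
exp(-rT) = 0.97141646; exp(-qT) = 0.99352108
P = K * exp(-rT) * N(-d2) - S_0 * exp(-qT) * N(-d1)
N(-d1) = 0.44231144; N(-d2) = 0.54917970
P = 1.0300 * 0.97141646 * 0.54917970 - 1.0100 * 0.99352108 * 0.44231144 = 0.1056


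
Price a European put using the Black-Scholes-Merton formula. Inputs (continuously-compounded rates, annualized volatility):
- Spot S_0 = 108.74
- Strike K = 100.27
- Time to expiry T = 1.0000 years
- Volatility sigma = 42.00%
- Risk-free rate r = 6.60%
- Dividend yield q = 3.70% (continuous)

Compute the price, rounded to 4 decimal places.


d1 = (ln(S/K) + (r - q + 0.5*sigma^2) * T) / (sigma * sqrt(T)) = 0.47212658
d2 = d1 - sigma * sqrt(T) = 0.05212658
exp(-rT) = 0.93613086; exp(-qT) = 0.96367614
P = K * exp(-rT) * N(-d2) - S_0 * exp(-qT) * N(-d1)
N(-d1) = 0.31841822; N(-d2) = 0.47921392
P = 100.2700 * 0.93613086 * 0.47921392 - 108.7400 * 0.96367614 * 0.31841822 = 11.6147

Answer: Price = 11.6147


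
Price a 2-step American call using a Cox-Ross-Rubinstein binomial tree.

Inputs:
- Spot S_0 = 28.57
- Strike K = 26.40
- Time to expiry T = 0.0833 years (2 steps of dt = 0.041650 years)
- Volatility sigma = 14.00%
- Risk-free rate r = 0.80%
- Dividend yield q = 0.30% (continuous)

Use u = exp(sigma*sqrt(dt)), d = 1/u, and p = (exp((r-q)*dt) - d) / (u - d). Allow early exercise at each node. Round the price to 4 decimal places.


Answer: Price = V(0,0) = 2.1804

Derivation:
dt = T/N = 0.041650
u = exp(sigma*sqrt(dt)) = 1.028984; d = 1/u = 0.971833
p = (exp((r-q)*dt) - d) / (u - d) = 0.496502
Discount per step: exp(-r*dt) = 0.999667
Stock lattice S(k, i) with i counting down-moves:
  k=0: S(0,0) = 28.5700
  k=1: S(1,0) = 29.3981; S(1,1) = 27.7653
  k=2: S(2,0) = 30.2501; S(2,1) = 28.5700; S(2,2) = 26.9832
Terminal payoffs V(N, i) = max(S_T - K, 0):
  V(2,0) = 3.850132; V(2,1) = 2.170000; V(2,2) = 0.583185
Backward induction: V(k, i) = exp(-r*dt) * [p * V(k+1, i) + (1-p) * V(k+1, i+1)]; then take max(V_cont, immediate exercise) for American.
  V(1,0) = exp(-r*dt) * [p*3.850132 + (1-p)*2.170000] = 3.003188; exercise = 2.998066; V(1,0) = max -> 3.003188
  V(1,1) = exp(-r*dt) * [p*2.170000 + (1-p)*0.583185] = 1.370585; exercise = 1.365259; V(1,1) = max -> 1.370585
  V(0,0) = exp(-r*dt) * [p*3.003188 + (1-p)*1.370585] = 2.180448; exercise = 2.170000; V(0,0) = max -> 2.180448
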